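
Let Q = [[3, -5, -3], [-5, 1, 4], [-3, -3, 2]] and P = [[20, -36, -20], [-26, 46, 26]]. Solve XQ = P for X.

X = [[4, -4, 4], [-6, 4, -4]]

Right-multiplying both sides by Q⁻¹ gives X = PQ⁻¹.
det Q = -2; the adjugate gives Q⁻¹ = [[-7, -19/2, 17/2], [1, 3/2, -3/2], [-9, -12, 11]].
X = PQ⁻¹ = [[20, -36, -20], [-26, 46, 26]] · [[-7, -19/2, 17/2], [1, 3/2, -3/2], [-9, -12, 11]] = [[4, -4, 4], [-6, 4, -4]].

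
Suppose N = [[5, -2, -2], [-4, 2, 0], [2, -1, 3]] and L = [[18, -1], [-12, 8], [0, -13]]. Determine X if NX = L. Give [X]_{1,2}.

Left-multiplying both sides by N⁻¹ gives X = N⁻¹L.
N has determinant 6; N⁻¹ = [[1, 4/3, 2/3], [2, 19/6, 4/3], [0, 1/6, 1/3]].
X = N⁻¹L = [[1, 4/3, 2/3], [2, 19/6, 4/3], [0, 1/6, 1/3]] · [[18, -1], [-12, 8], [0, -13]] = [[2, 1], [-2, 6], [-2, -3]].

1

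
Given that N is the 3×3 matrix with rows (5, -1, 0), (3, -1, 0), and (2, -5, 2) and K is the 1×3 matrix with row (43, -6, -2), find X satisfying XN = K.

N is on the right of X, so right-multiply by N⁻¹: X = KN⁻¹.
det N = -4, so N⁻¹ = [[1/2, -1/2, 0], [3/2, -5/2, 0], [13/4, -23/4, 1/2]].
X = KN⁻¹ = [[43, -6, -2]] · [[1/2, -1/2, 0], [3/2, -5/2, 0], [13/4, -23/4, 1/2]] = [[6, 5, -1]].

X = [[6, 5, -1]]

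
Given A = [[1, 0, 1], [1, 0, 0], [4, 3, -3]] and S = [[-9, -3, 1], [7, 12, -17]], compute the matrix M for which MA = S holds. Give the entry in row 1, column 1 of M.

-2

Right-multiplying both sides by A⁻¹ gives M = SA⁻¹.
det A = 3, so A⁻¹ = [[0, 1, 0], [1, -7/3, 1/3], [1, -1, 0]].
M = SA⁻¹ = [[-9, -3, 1], [7, 12, -17]] · [[0, 1, 0], [1, -7/3, 1/3], [1, -1, 0]] = [[-2, -3, -1], [-5, -4, 4]].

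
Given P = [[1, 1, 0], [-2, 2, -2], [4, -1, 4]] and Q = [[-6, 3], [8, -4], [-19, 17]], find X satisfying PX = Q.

Left-multiplying both sides by P⁻¹ gives X = P⁻¹Q.
P has determinant 6; P⁻¹ = [[1, -2/3, -1/3], [0, 2/3, 1/3], [-1, 5/6, 2/3]].
X = P⁻¹Q = [[1, -2/3, -1/3], [0, 2/3, 1/3], [-1, 5/6, 2/3]] · [[-6, 3], [8, -4], [-19, 17]] = [[-5, 0], [-1, 3], [0, 5]].

X = [[-5, 0], [-1, 3], [0, 5]]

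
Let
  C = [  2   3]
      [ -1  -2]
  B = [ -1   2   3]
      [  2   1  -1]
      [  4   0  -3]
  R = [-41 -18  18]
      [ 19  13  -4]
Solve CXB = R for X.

X = [[3, -3, -4], [-3, -2, 1]]

Left-multiply by C⁻¹ and right-multiply by B⁻¹: X = C⁻¹RB⁻¹.
det C = -1; the adjugate gives C⁻¹ = [[2, 3], [-1, -2]].
det B = -5, so B⁻¹ = [[3/5, -6/5, 1], [-2/5, 9/5, -1], [4/5, -8/5, 1]].
C⁻¹R = [[-25, 3, 24], [3, -8, -10]].
X = (C⁻¹R)B⁻¹ = [[3, -3, -4], [-3, -2, 1]].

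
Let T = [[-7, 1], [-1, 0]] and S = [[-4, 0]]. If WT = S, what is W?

Right-multiplying both sides by T⁻¹ gives W = ST⁻¹.
det T = 1, so T⁻¹ = [[0, -1], [1, -7]].
W = ST⁻¹ = [[-4, 0]] · [[0, -1], [1, -7]] = [[0, 4]].

W = [[0, 4]]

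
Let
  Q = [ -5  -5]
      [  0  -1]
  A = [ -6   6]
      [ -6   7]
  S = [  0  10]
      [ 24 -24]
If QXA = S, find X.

X = [[-2, -2], [4, 0]]

Isolating X: multiply by Q⁻¹ from the left and A⁻¹ from the right, so X = Q⁻¹SA⁻¹.
det Q = 5; the adjugate gives Q⁻¹ = [[-1/5, 1], [0, -1]].
det A = -6, so A⁻¹ = [[-7/6, 1], [-1, 1]].
Q⁻¹S = [[24, -26], [-24, 24]].
X = (Q⁻¹S)A⁻¹ = [[-2, -2], [4, 0]].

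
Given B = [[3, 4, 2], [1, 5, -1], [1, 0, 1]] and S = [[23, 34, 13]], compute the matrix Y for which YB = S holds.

Y = [[6, 2, 3]]

Since B sits to the right of Y, Y = SB⁻¹.
det B = -3, so B⁻¹ = [[-5/3, 4/3, 14/3], [2/3, -1/3, -5/3], [5/3, -4/3, -11/3]].
Y = SB⁻¹ = [[23, 34, 13]] · [[-5/3, 4/3, 14/3], [2/3, -1/3, -5/3], [5/3, -4/3, -11/3]] = [[6, 2, 3]].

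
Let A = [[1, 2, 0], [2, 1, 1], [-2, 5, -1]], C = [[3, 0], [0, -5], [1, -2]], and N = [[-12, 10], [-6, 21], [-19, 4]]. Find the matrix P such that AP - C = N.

P = [[-1, 4], [-4, 3], [0, 5]]

AP = N + C = [[-9, 10], [-6, 16], [-18, 2]].
Left-multiplying both sides by A⁻¹ gives P = A⁻¹(N + C).
det A = -6, so A⁻¹ = [[1, -1/3, -1/3], [0, 1/6, 1/6], [-2, 3/2, 1/2]].
P = A⁻¹(N + C) = [[-1, 4], [-4, 3], [0, 5]].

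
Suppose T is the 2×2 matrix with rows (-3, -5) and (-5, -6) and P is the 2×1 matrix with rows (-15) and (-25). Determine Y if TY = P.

T is on the left of Y, so left-multiply by T⁻¹: Y = T⁻¹P.
T has determinant -7; T⁻¹ = [[6/7, -5/7], [-5/7, 3/7]].
Y = T⁻¹P = [[6/7, -5/7], [-5/7, 3/7]] · [[-15], [-25]] = [[5], [0]].

Y = [[5], [0]]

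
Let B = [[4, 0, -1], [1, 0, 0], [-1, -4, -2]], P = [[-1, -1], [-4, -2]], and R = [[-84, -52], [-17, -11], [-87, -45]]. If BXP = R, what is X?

X = [[5, 3], [-2, -4], [0, -4]]

X = B⁻¹RP⁻¹ (apply B⁻¹ on the left and P⁻¹ on the right).
det B = 4, so B⁻¹ = [[0, 1, 0], [1/2, -9/4, -1/4], [-1, 4, 0]].
P has determinant -2; P⁻¹ = [[1, -1/2], [-2, 1/2]].
B⁻¹R = [[-17, -11], [18, 10], [16, 8]].
X = (B⁻¹R)P⁻¹ = [[5, 3], [-2, -4], [0, -4]].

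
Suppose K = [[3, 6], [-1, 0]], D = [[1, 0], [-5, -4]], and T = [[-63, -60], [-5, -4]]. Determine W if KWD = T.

W = [[0, -1], [2, 3]]

W = K⁻¹TD⁻¹ (apply K⁻¹ on the left and D⁻¹ on the right).
det K = 6, so K⁻¹ = [[0, -1], [1/6, 1/2]].
det D = -4, so D⁻¹ = [[1, 0], [-5/4, -1/4]].
K⁻¹T = [[5, 4], [-13, -12]].
W = (K⁻¹T)D⁻¹ = [[0, -1], [2, 3]].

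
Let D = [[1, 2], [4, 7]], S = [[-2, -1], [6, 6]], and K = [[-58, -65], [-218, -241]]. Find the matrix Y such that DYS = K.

Y = D⁻¹KS⁻¹ (apply D⁻¹ on the left and S⁻¹ on the right).
D has determinant -1; D⁻¹ = [[-7, 2], [4, -1]].
det S = -6; the adjugate gives S⁻¹ = [[-1, -1/6], [1, 1/3]].
D⁻¹K = [[-30, -27], [-14, -19]].
Y = (D⁻¹K)S⁻¹ = [[3, -4], [-5, -4]].

Y = [[3, -4], [-5, -4]]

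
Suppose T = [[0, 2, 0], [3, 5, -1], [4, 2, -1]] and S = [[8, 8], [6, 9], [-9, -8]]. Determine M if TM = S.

M = [[-3, -5], [4, 4], [5, -4]]

Left-multiplying both sides by T⁻¹ gives M = T⁻¹S.
det T = -2; the adjugate gives T⁻¹ = [[3/2, -1, 1], [1/2, 0, 0], [7, -4, 3]].
M = T⁻¹S = [[3/2, -1, 1], [1/2, 0, 0], [7, -4, 3]] · [[8, 8], [6, 9], [-9, -8]] = [[-3, -5], [4, 4], [5, -4]].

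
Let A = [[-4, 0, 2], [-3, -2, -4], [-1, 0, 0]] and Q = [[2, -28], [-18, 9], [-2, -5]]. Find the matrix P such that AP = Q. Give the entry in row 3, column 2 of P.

-4

Left-multiplying both sides by A⁻¹ gives P = A⁻¹Q.
det A = -4, so A⁻¹ = [[0, 0, -1], [-1, -1/2, 11/2], [1/2, 0, -2]].
P = A⁻¹Q = [[0, 0, -1], [-1, -1/2, 11/2], [1/2, 0, -2]] · [[2, -28], [-18, 9], [-2, -5]] = [[2, 5], [-4, -4], [5, -4]].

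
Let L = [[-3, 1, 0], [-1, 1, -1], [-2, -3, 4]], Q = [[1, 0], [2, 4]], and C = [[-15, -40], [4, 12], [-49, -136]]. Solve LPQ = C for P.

Left-multiply by L⁻¹ and right-multiply by Q⁻¹: P = L⁻¹CQ⁻¹.
det L = 3; the adjugate gives L⁻¹ = [[1/3, -4/3, -1/3], [2, -4, -1], [5/3, -11/3, -2/3]].
det Q = 4, so Q⁻¹ = [[1, 0], [-1/2, 1/4]].
L⁻¹C = [[6, 16], [3, 8], [-7, -20]].
P = (L⁻¹C)Q⁻¹ = [[-2, 4], [-1, 2], [3, -5]].

P = [[-2, 4], [-1, 2], [3, -5]]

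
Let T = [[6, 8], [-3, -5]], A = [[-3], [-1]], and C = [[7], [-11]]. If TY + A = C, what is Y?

Y = [[-5], [5]]

TY = C − A = [[10], [-10]].
T is on the left of Y, so left-multiply by T⁻¹: Y = T⁻¹(C − A).
T has determinant -6; T⁻¹ = [[5/6, 4/3], [-1/2, -1]].
Y = T⁻¹(C − A) = [[-5], [5]].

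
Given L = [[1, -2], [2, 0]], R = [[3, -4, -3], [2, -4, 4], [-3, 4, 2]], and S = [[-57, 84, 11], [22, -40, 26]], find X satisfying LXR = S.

Left-multiply by L⁻¹ and right-multiply by R⁻¹: X = L⁻¹SR⁻¹.
det L = 4, so L⁻¹ = [[0, 1/2], [-1/2, 1/4]].
R has determinant 4; R⁻¹ = [[-6, -1, -7], [-4, -3/4, -9/2], [-1, 0, -1]].
L⁻¹S = [[11, -20, 13], [34, -52, 1]].
X = (L⁻¹S)R⁻¹ = [[1, 4, 0], [3, 5, -5]].

X = [[1, 4, 0], [3, 5, -5]]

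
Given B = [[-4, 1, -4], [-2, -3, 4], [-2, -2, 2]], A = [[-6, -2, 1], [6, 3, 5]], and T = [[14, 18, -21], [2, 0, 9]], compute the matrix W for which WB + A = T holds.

WB = T − A = [[20, 20, -22], [-4, -3, 4]].
Right-multiplying both sides by B⁻¹ gives W = (T − A)B⁻¹.
det B = -4; the adjugate gives B⁻¹ = [[-1/2, -3/2, 2], [1, 4, -6], [1/2, 5/2, -7/2]].
W = (T − A)B⁻¹ = [[-1, -5, -3], [1, 4, -4]].

W = [[-1, -5, -3], [1, 4, -4]]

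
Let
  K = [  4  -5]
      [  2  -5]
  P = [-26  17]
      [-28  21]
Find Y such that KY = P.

Since K multiplies Y on the left, Y = K⁻¹P.
K has determinant -10; K⁻¹ = [[1/2, -1/2], [1/5, -2/5]].
Y = K⁻¹P = [[1/2, -1/2], [1/5, -2/5]] · [[-26, 17], [-28, 21]] = [[1, -2], [6, -5]].

Y = [[1, -2], [6, -5]]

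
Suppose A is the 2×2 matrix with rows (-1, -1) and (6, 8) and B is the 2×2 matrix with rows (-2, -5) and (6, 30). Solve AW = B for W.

Since A multiplies W on the left, W = A⁻¹B.
det A = -2; the adjugate gives A⁻¹ = [[-4, -1/2], [3, 1/2]].
W = A⁻¹B = [[-4, -1/2], [3, 1/2]] · [[-2, -5], [6, 30]] = [[5, 5], [-3, 0]].

W = [[5, 5], [-3, 0]]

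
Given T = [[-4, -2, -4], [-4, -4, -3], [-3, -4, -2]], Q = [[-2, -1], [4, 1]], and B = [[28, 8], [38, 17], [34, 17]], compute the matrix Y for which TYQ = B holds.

Y = [[1, 0], [5, 1], [-3, -2]]

Isolating Y: multiply by T⁻¹ from the left and Q⁻¹ from the right, so Y = T⁻¹BQ⁻¹.
det T = -2; the adjugate gives T⁻¹ = [[2, -6, 5], [-1/2, 2, -2], [-2, 5, -4]].
det Q = 2, so Q⁻¹ = [[1/2, 1/2], [-2, -1]].
T⁻¹B = [[-2, -1], [-6, -4], [-2, 1]].
Y = (T⁻¹B)Q⁻¹ = [[1, 0], [5, 1], [-3, -2]].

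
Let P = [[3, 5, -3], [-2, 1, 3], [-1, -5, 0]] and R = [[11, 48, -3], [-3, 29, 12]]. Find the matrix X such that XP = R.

Right-multiplying both sides by P⁻¹ gives X = RP⁻¹.
det P = -3; the adjugate gives P⁻¹ = [[-5, -5, -6], [1, 1, 1], [-11/3, -10/3, -13/3]].
X = RP⁻¹ = [[11, 48, -3], [-3, 29, 12]] · [[-5, -5, -6], [1, 1, 1], [-11/3, -10/3, -13/3]] = [[4, 3, -5], [0, 4, -5]].

X = [[4, 3, -5], [0, 4, -5]]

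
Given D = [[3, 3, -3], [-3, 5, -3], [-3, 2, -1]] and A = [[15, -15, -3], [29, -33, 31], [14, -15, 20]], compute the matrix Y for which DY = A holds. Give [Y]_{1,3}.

-4

Left-multiplying both sides by D⁻¹ gives Y = D⁻¹A.
det D = -6; the adjugate gives D⁻¹ = [[-1/6, 1/2, -1], [-1, 2, -3], [-3/2, 5/2, -4]].
Y = D⁻¹A = [[-1/6, 1/2, -1], [-1, 2, -3], [-3/2, 5/2, -4]] · [[15, -15, -3], [29, -33, 31], [14, -15, 20]] = [[-2, 1, -4], [1, -6, 5], [-6, 0, 2]].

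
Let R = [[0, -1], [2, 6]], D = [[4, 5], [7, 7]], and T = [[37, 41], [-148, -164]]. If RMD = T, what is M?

M = R⁻¹TD⁻¹ (apply R⁻¹ on the left and D⁻¹ on the right).
det R = 2, so R⁻¹ = [[3, 1/2], [-1, 0]].
det D = -7; the adjugate gives D⁻¹ = [[-1, 5/7], [1, -4/7]].
R⁻¹T = [[37, 41], [-37, -41]].
M = (R⁻¹T)D⁻¹ = [[4, 3], [-4, -3]].

M = [[4, 3], [-4, -3]]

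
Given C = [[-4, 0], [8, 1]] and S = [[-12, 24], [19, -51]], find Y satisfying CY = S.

Since C multiplies Y on the left, Y = C⁻¹S.
C has determinant -4; C⁻¹ = [[-1/4, 0], [2, 1]].
Y = C⁻¹S = [[-1/4, 0], [2, 1]] · [[-12, 24], [19, -51]] = [[3, -6], [-5, -3]].

Y = [[3, -6], [-5, -3]]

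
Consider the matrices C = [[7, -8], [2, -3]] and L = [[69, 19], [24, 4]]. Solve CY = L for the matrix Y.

C is on the left of Y, so left-multiply by C⁻¹: Y = C⁻¹L.
det C = -5; the adjugate gives C⁻¹ = [[3/5, -8/5], [2/5, -7/5]].
Y = C⁻¹L = [[3/5, -8/5], [2/5, -7/5]] · [[69, 19], [24, 4]] = [[3, 5], [-6, 2]].

Y = [[3, 5], [-6, 2]]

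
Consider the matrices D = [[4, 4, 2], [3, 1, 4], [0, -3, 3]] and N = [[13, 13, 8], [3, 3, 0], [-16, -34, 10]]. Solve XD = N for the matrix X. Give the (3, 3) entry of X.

6

Right-multiplying both sides by D⁻¹ gives X = ND⁻¹.
det D = 6, so D⁻¹ = [[5/2, -3, 7/3], [-3/2, 2, -5/3], [-3/2, 2, -4/3]].
X = ND⁻¹ = [[13, 13, 8], [3, 3, 0], [-16, -34, 10]] · [[5/2, -3, 7/3], [-3/2, 2, -5/3], [-3/2, 2, -4/3]] = [[1, 3, -2], [3, -3, 2], [-4, 0, 6]].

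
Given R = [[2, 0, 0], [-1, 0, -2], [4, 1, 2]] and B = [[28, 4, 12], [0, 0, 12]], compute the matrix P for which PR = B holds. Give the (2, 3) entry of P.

0

Right-multiplying both sides by R⁻¹ gives P = BR⁻¹.
det R = 4, so R⁻¹ = [[1/2, 0, 0], [-3/2, 1, 1], [-1/4, -1/2, 0]].
P = BR⁻¹ = [[28, 4, 12], [0, 0, 12]] · [[1/2, 0, 0], [-3/2, 1, 1], [-1/4, -1/2, 0]] = [[5, -2, 4], [-3, -6, 0]].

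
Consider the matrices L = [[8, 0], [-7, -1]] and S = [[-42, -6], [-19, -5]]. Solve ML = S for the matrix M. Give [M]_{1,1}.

Right-multiplying both sides by L⁻¹ gives M = SL⁻¹.
det L = -8; the adjugate gives L⁻¹ = [[1/8, 0], [-7/8, -1]].
M = SL⁻¹ = [[-42, -6], [-19, -5]] · [[1/8, 0], [-7/8, -1]] = [[0, 6], [2, 5]].

0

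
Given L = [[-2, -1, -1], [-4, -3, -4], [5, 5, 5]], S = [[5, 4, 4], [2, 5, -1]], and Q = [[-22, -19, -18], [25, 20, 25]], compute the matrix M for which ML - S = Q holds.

ML = Q + S = [[-17, -15, -14], [27, 25, 24]].
Since L sits to the right of M, M = (Q + S)L⁻¹.
L has determinant -5; L⁻¹ = [[-1, 0, -1/5], [0, 1, 4/5], [1, -1, -2/5]].
M = (Q + S)L⁻¹ = [[3, -1, -3], [-3, 1, 5]].

M = [[3, -1, -3], [-3, 1, 5]]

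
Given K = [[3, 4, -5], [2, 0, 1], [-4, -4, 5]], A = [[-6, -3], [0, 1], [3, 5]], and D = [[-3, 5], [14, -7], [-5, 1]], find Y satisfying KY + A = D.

Y = [[5, -4], [2, 5], [4, 0]]

KY = D − A = [[3, 8], [14, -8], [-8, -4]].
K is on the left of Y, so left-multiply by K⁻¹: Y = K⁻¹(D − A).
det K = -4; the adjugate gives K⁻¹ = [[-1, 0, -1], [7/2, 5/4, 13/4], [2, 1, 2]].
Y = K⁻¹(D − A) = [[5, -4], [2, 5], [4, 0]].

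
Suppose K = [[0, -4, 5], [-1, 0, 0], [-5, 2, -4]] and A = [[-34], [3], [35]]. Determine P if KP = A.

Left-multiplying both sides by K⁻¹ gives P = K⁻¹A.
det K = 6; the adjugate gives K⁻¹ = [[0, -1, 0], [-2/3, 25/6, -5/6], [-1/3, 10/3, -2/3]].
P = K⁻¹A = [[0, -1, 0], [-2/3, 25/6, -5/6], [-1/3, 10/3, -2/3]] · [[-34], [3], [35]] = [[-3], [6], [-2]].

P = [[-3], [6], [-2]]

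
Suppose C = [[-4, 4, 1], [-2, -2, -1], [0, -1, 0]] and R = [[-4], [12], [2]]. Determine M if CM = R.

C is on the left of M, so left-multiply by C⁻¹: M = C⁻¹R.
det C = 6, so C⁻¹ = [[-1/6, -1/6, -1/3], [0, 0, -1], [1/3, -2/3, 8/3]].
M = C⁻¹R = [[-1/6, -1/6, -1/3], [0, 0, -1], [1/3, -2/3, 8/3]] · [[-4], [12], [2]] = [[-2], [-2], [-4]].

M = [[-2], [-2], [-4]]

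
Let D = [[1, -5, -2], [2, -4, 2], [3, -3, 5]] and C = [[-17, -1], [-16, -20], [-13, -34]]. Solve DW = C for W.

Left-multiplying both sides by D⁻¹ gives W = D⁻¹C.
det D = -6, so D⁻¹ = [[7/3, -31/6, 3], [2/3, -11/6, 1], [-1, 2, -1]].
W = D⁻¹C = [[7/3, -31/6, 3], [2/3, -11/6, 1], [-1, 2, -1]] · [[-17, -1], [-16, -20], [-13, -34]] = [[4, -1], [5, 2], [-2, -5]].

W = [[4, -1], [5, 2], [-2, -5]]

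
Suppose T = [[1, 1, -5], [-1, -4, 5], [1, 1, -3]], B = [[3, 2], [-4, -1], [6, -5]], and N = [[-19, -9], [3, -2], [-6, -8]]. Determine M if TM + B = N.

M = [[-2, 5], [5, 4], [5, 4]]

TM = N − B = [[-22, -11], [7, -1], [-12, -3]].
T is on the left of M, so left-multiply by T⁻¹: M = T⁻¹(N − B).
det T = -6, so T⁻¹ = [[-7/6, 1/3, 5/2], [-1/3, -1/3, 0], [-1/2, 0, 1/2]].
M = T⁻¹(N − B) = [[-2, 5], [5, 4], [5, 4]].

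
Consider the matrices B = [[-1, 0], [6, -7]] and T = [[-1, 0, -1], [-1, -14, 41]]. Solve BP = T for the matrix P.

P = [[1, 0, 1], [1, 2, -5]]

Since B multiplies P on the left, P = B⁻¹T.
det B = 7; the adjugate gives B⁻¹ = [[-1, 0], [-6/7, -1/7]].
P = B⁻¹T = [[-1, 0], [-6/7, -1/7]] · [[-1, 0, -1], [-1, -14, 41]] = [[1, 0, 1], [1, 2, -5]].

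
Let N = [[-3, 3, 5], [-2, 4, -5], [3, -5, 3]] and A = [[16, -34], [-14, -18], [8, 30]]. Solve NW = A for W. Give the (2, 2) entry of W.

Left-multiplying both sides by N⁻¹ gives W = N⁻¹A.
N has determinant 2; N⁻¹ = [[-13/2, -17, -35/2], [-9/2, -12, -25/2], [-1, -3, -3]].
W = N⁻¹A = [[-13/2, -17, -35/2], [-9/2, -12, -25/2], [-1, -3, -3]] · [[16, -34], [-14, -18], [8, 30]] = [[-6, 2], [-4, -6], [2, -2]].

-6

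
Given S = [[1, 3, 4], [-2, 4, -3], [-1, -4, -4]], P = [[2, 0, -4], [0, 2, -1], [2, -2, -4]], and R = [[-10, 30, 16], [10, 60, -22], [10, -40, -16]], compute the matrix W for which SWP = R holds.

Left-multiply by S⁻¹ and right-multiply by P⁻¹: W = S⁻¹RP⁻¹.
S has determinant 5; S⁻¹ = [[-28/5, -4/5, -5], [-1, 0, -1], [12/5, 1/5, 2]].
det P = -4, so P⁻¹ = [[5/2, -2, -2], [1/2, 0, -1/2], [1, -1, -1]].
S⁻¹R = [[-2, -16, 8], [0, 10, 0], [-2, 4, 2]].
W = (S⁻¹R)P⁻¹ = [[-5, -4, 4], [5, 0, -5], [-1, 2, 0]].

W = [[-5, -4, 4], [5, 0, -5], [-1, 2, 0]]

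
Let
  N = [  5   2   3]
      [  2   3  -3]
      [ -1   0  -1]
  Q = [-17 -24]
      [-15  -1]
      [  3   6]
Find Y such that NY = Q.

Left-multiplying both sides by N⁻¹ gives Y = N⁻¹Q.
N has determinant 4; N⁻¹ = [[-3/4, 1/2, -15/4], [5/4, -1/2, 21/4], [3/4, -1/2, 11/4]].
Y = N⁻¹Q = [[-3/4, 1/2, -15/4], [5/4, -1/2, 21/4], [3/4, -1/2, 11/4]] · [[-17, -24], [-15, -1], [3, 6]] = [[-6, -5], [2, 2], [3, -1]].

Y = [[-6, -5], [2, 2], [3, -1]]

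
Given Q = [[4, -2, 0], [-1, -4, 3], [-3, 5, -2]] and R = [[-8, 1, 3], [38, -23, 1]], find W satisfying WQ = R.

W = [[1, 3, 3], [5, -3, -5]]

Right-multiplying both sides by Q⁻¹ gives W = RQ⁻¹.
det Q = -6; the adjugate gives Q⁻¹ = [[7/6, 2/3, 1], [11/6, 4/3, 2], [17/6, 7/3, 3]].
W = RQ⁻¹ = [[-8, 1, 3], [38, -23, 1]] · [[7/6, 2/3, 1], [11/6, 4/3, 2], [17/6, 7/3, 3]] = [[1, 3, 3], [5, -3, -5]].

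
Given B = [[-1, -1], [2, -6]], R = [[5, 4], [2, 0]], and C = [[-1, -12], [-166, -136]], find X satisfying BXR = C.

Left-multiply by B⁻¹ and right-multiply by R⁻¹: X = B⁻¹CR⁻¹.
det B = 8; the adjugate gives B⁻¹ = [[-3/4, 1/8], [-1/4, -1/8]].
det R = -8; the adjugate gives R⁻¹ = [[0, 1/2], [1/4, -5/8]].
B⁻¹C = [[-20, -8], [21, 20]].
X = (B⁻¹C)R⁻¹ = [[-2, -5], [5, -2]].

X = [[-2, -5], [5, -2]]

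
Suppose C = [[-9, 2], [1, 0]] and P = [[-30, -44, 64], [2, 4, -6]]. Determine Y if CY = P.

C is on the left of Y, so left-multiply by C⁻¹: Y = C⁻¹P.
det C = -2; the adjugate gives C⁻¹ = [[0, 1], [1/2, 9/2]].
Y = C⁻¹P = [[0, 1], [1/2, 9/2]] · [[-30, -44, 64], [2, 4, -6]] = [[2, 4, -6], [-6, -4, 5]].

Y = [[2, 4, -6], [-6, -4, 5]]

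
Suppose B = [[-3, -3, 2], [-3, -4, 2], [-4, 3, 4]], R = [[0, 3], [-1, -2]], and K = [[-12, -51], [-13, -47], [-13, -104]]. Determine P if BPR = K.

Left-multiply by B⁻¹ and right-multiply by R⁻¹: P = B⁻¹KR⁻¹.
det B = 4, so B⁻¹ = [[-11/2, 9/2, 1/2], [1, -1, 0], [-25/4, 21/4, 3/4]].
det R = 3; the adjugate gives R⁻¹ = [[-2/3, -1], [1/3, 0]].
B⁻¹K = [[1, 17], [1, -4], [-3, -6]].
P = (B⁻¹K)R⁻¹ = [[5, -1], [-2, -1], [0, 3]].

P = [[5, -1], [-2, -1], [0, 3]]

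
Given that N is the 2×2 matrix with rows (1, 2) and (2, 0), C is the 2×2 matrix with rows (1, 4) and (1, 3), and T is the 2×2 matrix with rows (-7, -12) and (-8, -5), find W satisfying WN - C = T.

WN = T + C = [[-6, -8], [-7, -2]].
Right-multiplying both sides by N⁻¹ gives W = (T + C)N⁻¹.
det N = -4; the adjugate gives N⁻¹ = [[0, 1/2], [1/2, -1/4]].
W = (T + C)N⁻¹ = [[-4, -1], [-1, -3]].

W = [[-4, -1], [-1, -3]]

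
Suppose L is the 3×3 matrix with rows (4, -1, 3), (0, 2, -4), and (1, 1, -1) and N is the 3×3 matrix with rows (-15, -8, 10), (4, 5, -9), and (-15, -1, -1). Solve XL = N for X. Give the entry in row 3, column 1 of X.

Right-multiplying both sides by L⁻¹ gives X = NL⁻¹.
det L = 6; the adjugate gives L⁻¹ = [[1/3, 1/3, -1/3], [-2/3, -7/6, 8/3], [-1/3, -5/6, 4/3]].
X = NL⁻¹ = [[-15, -8, 10], [4, 5, -9], [-15, -1, -1]] · [[1/3, 1/3, -1/3], [-2/3, -7/6, 8/3], [-1/3, -5/6, 4/3]] = [[-3, -4, -3], [1, 3, 0], [-4, -3, 1]].

-4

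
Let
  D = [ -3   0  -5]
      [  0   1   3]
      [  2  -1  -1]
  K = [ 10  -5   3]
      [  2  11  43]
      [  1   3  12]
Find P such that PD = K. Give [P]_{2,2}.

6

Right-multiplying both sides by D⁻¹ gives P = KD⁻¹.
det D = 4, so D⁻¹ = [[1/2, 5/4, 5/4], [3/2, 13/4, 9/4], [-1/2, -3/4, -3/4]].
P = KD⁻¹ = [[10, -5, 3], [2, 11, 43], [1, 3, 12]] · [[1/2, 5/4, 5/4], [3/2, 13/4, 9/4], [-1/2, -3/4, -3/4]] = [[-4, -6, -1], [-4, 6, -5], [-1, 2, -1]].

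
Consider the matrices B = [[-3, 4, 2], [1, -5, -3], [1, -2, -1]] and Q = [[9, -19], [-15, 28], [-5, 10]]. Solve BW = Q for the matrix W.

Left-multiplying both sides by B⁻¹ gives W = B⁻¹Q.
det B = 1, so B⁻¹ = [[-1, 0, -2], [-2, 1, -7], [3, -2, 11]].
W = B⁻¹Q = [[-1, 0, -2], [-2, 1, -7], [3, -2, 11]] · [[9, -19], [-15, 28], [-5, 10]] = [[1, -1], [2, -4], [2, -3]].

W = [[1, -1], [2, -4], [2, -3]]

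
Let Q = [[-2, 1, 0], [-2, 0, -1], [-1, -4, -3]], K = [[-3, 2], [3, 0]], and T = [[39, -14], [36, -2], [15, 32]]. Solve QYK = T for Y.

Y = Q⁻¹TK⁻¹ (apply Q⁻¹ on the left and K⁻¹ on the right).
det Q = 3, so Q⁻¹ = [[-4/3, 1, -1/3], [-5/3, 2, -2/3], [8/3, -3, 2/3]].
det K = -6, so K⁻¹ = [[0, 1/3], [1/2, 1/2]].
Q⁻¹T = [[-21, 6], [-3, -2], [6, -10]].
Y = (Q⁻¹T)K⁻¹ = [[3, -4], [-1, -2], [-5, -3]].

Y = [[3, -4], [-1, -2], [-5, -3]]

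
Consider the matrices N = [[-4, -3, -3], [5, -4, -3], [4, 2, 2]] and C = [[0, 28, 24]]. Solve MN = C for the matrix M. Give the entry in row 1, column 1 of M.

-2

Right-multiplying both sides by N⁻¹ gives M = CN⁻¹.
det N = -4, so N⁻¹ = [[1/2, 0, 3/4], [11/2, -1, 27/4], [-13/2, 1, -31/4]].
M = CN⁻¹ = [[0, 28, 24]] · [[1/2, 0, 3/4], [11/2, -1, 27/4], [-13/2, 1, -31/4]] = [[-2, -4, 3]].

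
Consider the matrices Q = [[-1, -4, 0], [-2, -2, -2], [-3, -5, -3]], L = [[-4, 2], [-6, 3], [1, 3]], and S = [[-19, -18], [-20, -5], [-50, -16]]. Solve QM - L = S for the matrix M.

M = [[3, -4], [5, 5], [5, 0]]

QM = S + L = [[-23, -16], [-26, -2], [-49, -13]].
Since Q multiplies M on the left, M = Q⁻¹(S + L).
det Q = 4, so Q⁻¹ = [[-1, -3, 2], [0, 3/4, -1/2], [1, 7/4, -3/2]].
M = Q⁻¹(S + L) = [[3, -4], [5, 5], [5, 0]].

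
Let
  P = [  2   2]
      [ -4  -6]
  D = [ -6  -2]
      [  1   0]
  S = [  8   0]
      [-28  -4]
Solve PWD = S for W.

Left-multiply by P⁻¹ and right-multiply by D⁻¹: W = P⁻¹SD⁻¹.
P has determinant -4; P⁻¹ = [[3/2, 1/2], [-1, -1/2]].
det D = 2; the adjugate gives D⁻¹ = [[0, 1], [-1/2, -3]].
P⁻¹S = [[-2, -2], [6, 2]].
W = (P⁻¹S)D⁻¹ = [[1, 4], [-1, 0]].

W = [[1, 4], [-1, 0]]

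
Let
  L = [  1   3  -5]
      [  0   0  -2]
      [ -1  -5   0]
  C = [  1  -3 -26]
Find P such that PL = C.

P = [[4, 3, 3]]

L is on the right of P, so right-multiply by L⁻¹: P = CL⁻¹.
det L = -4, so L⁻¹ = [[5/2, -25/4, 3/2], [-1/2, 5/4, -1/2], [0, -1/2, 0]].
P = CL⁻¹ = [[1, -3, -26]] · [[5/2, -25/4, 3/2], [-1/2, 5/4, -1/2], [0, -1/2, 0]] = [[4, 3, 3]].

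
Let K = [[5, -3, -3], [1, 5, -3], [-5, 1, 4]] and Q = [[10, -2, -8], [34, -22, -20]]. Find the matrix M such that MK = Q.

M = [[0, 0, -2], [5, -1, -2]]

K is on the right of M, so right-multiply by K⁻¹: M = QK⁻¹.
K has determinant 4; K⁻¹ = [[23/4, 9/4, 6], [11/4, 5/4, 3], [13/2, 5/2, 7]].
M = QK⁻¹ = [[10, -2, -8], [34, -22, -20]] · [[23/4, 9/4, 6], [11/4, 5/4, 3], [13/2, 5/2, 7]] = [[0, 0, -2], [5, -1, -2]].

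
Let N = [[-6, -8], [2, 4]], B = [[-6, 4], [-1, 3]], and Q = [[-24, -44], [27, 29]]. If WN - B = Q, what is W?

W = [[5, 0], [-5, -2]]

WN = Q + B = [[-30, -40], [26, 32]].
Right-multiplying both sides by N⁻¹ gives W = (Q + B)N⁻¹.
det N = -8, so N⁻¹ = [[-1/2, -1], [1/4, 3/4]].
W = (Q + B)N⁻¹ = [[5, 0], [-5, -2]].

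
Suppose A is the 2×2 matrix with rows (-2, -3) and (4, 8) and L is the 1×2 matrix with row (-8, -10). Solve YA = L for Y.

A is on the right of Y, so right-multiply by A⁻¹: Y = LA⁻¹.
det A = -4, so A⁻¹ = [[-2, -3/4], [1, 1/2]].
Y = LA⁻¹ = [[-8, -10]] · [[-2, -3/4], [1, 1/2]] = [[6, 1]].

Y = [[6, 1]]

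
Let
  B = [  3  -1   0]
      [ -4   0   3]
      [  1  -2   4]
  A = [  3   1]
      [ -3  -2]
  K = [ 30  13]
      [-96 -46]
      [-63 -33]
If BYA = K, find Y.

Y = B⁻¹KA⁻¹ (apply B⁻¹ on the left and A⁻¹ on the right).
det B = -1; the adjugate gives B⁻¹ = [[-6, -4, 3], [-19, -12, 9], [-8, -5, 4]].
det A = -3, so A⁻¹ = [[2/3, 1/3], [-1, -1]].
B⁻¹K = [[15, 7], [15, 8], [-12, -6]].
Y = (B⁻¹K)A⁻¹ = [[3, -2], [2, -3], [-2, 2]].

Y = [[3, -2], [2, -3], [-2, 2]]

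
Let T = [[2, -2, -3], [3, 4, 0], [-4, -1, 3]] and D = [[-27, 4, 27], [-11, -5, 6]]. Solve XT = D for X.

X = [[-3, 1, 6], [-3, -3, -1]]

Since T sits to the right of X, X = DT⁻¹.
det T = 3; the adjugate gives T⁻¹ = [[4, 3, 4], [-3, -2, -3], [13/3, 10/3, 14/3]].
X = DT⁻¹ = [[-27, 4, 27], [-11, -5, 6]] · [[4, 3, 4], [-3, -2, -3], [13/3, 10/3, 14/3]] = [[-3, 1, 6], [-3, -3, -1]].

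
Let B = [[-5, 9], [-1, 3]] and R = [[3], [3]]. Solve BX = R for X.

X = [[3], [2]]

Left-multiplying both sides by B⁻¹ gives X = B⁻¹R.
det B = -6, so B⁻¹ = [[-1/2, 3/2], [-1/6, 5/6]].
X = B⁻¹R = [[-1/2, 3/2], [-1/6, 5/6]] · [[3], [3]] = [[3], [2]].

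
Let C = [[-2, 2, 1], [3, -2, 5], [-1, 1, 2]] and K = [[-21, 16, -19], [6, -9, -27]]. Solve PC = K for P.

P = [[2, -5, 2], [-6, -3, -3]]

Since C sits to the right of P, P = KC⁻¹.
det C = -3, so C⁻¹ = [[3, 1, -4], [11/3, 1, -13/3], [-1/3, 0, 2/3]].
P = KC⁻¹ = [[-21, 16, -19], [6, -9, -27]] · [[3, 1, -4], [11/3, 1, -13/3], [-1/3, 0, 2/3]] = [[2, -5, 2], [-6, -3, -3]].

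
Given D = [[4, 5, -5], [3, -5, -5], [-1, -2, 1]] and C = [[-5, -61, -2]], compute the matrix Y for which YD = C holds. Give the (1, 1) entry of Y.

Since D sits to the right of Y, Y = CD⁻¹.
D has determinant 5; D⁻¹ = [[-3, 1, -10], [2/5, -1/5, 1], [-11/5, 3/5, -7]].
Y = CD⁻¹ = [[-5, -61, -2]] · [[-3, 1, -10], [2/5, -1/5, 1], [-11/5, 3/5, -7]] = [[-5, 6, 3]].

-5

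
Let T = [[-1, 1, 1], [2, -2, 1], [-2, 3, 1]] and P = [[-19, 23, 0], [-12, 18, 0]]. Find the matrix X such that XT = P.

X = [[1, -5, 4], [-4, -2, 6]]

T is on the right of X, so right-multiply by T⁻¹: X = PT⁻¹.
det T = 3, so T⁻¹ = [[-5/3, 2/3, 1], [-4/3, 1/3, 1], [2/3, 1/3, 0]].
X = PT⁻¹ = [[-19, 23, 0], [-12, 18, 0]] · [[-5/3, 2/3, 1], [-4/3, 1/3, 1], [2/3, 1/3, 0]] = [[1, -5, 4], [-4, -2, 6]].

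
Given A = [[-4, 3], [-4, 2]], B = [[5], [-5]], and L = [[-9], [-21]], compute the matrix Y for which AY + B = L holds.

AY = L − B = [[-14], [-16]].
Since A multiplies Y on the left, Y = A⁻¹(L − B).
det A = 4; the adjugate gives A⁻¹ = [[1/2, -3/4], [1, -1]].
Y = A⁻¹(L − B) = [[5], [2]].

Y = [[5], [2]]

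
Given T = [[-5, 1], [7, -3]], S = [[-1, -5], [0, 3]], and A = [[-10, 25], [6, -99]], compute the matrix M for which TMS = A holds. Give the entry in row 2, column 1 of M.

-5

Left-multiply by T⁻¹ and right-multiply by S⁻¹: M = T⁻¹AS⁻¹.
det T = 8, so T⁻¹ = [[-3/8, -1/8], [-7/8, -5/8]].
S has determinant -3; S⁻¹ = [[-1, -5/3], [0, 1/3]].
T⁻¹A = [[3, 3], [5, 40]].
M = (T⁻¹A)S⁻¹ = [[-3, -4], [-5, 5]].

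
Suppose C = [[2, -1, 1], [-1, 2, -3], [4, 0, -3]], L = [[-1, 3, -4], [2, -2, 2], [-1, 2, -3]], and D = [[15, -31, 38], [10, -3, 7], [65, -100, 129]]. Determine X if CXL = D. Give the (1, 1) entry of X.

-3

X = C⁻¹DL⁻¹ (apply C⁻¹ on the left and L⁻¹ on the right).
det C = -5; the adjugate gives C⁻¹ = [[6/5, 3/5, -1/5], [3, 2, -1], [8/5, 4/5, -3/5]].
det L = 2; the adjugate gives L⁻¹ = [[1, 1/2, -1], [2, -1/2, -3], [1, -1/2, -2]].
C⁻¹D = [[11, -19, 24], [0, 1, -1], [-7, 8, -11]].
X = (C⁻¹D)L⁻¹ = [[-3, 3, -2], [1, 0, -1], [-2, -2, 5]].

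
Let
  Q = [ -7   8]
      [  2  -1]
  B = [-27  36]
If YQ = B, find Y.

Y = [[5, 4]]

Since Q sits to the right of Y, Y = BQ⁻¹.
det Q = -9, so Q⁻¹ = [[1/9, 8/9], [2/9, 7/9]].
Y = BQ⁻¹ = [[-27, 36]] · [[1/9, 8/9], [2/9, 7/9]] = [[5, 4]].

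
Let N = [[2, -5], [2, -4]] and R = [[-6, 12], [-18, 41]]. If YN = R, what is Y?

Right-multiplying both sides by N⁻¹ gives Y = RN⁻¹.
det N = 2, so N⁻¹ = [[-2, 5/2], [-1, 1]].
Y = RN⁻¹ = [[-6, 12], [-18, 41]] · [[-2, 5/2], [-1, 1]] = [[0, -3], [-5, -4]].

Y = [[0, -3], [-5, -4]]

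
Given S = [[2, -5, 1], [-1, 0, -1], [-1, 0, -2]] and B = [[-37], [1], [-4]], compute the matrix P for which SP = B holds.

Left-multiplying both sides by S⁻¹ gives P = S⁻¹B.
det S = 5, so S⁻¹ = [[0, -2, 1], [-1/5, -3/5, 1/5], [0, 1, -1]].
P = S⁻¹B = [[0, -2, 1], [-1/5, -3/5, 1/5], [0, 1, -1]] · [[-37], [1], [-4]] = [[-6], [6], [5]].

P = [[-6], [6], [5]]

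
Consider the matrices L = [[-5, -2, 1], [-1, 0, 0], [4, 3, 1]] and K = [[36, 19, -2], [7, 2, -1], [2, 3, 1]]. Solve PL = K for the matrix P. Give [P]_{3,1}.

Right-multiplying both sides by L⁻¹ gives P = KL⁻¹.
det L = -5, so L⁻¹ = [[0, -1, 0], [-1/5, 9/5, 1/5], [3/5, -7/5, 2/5]].
P = KL⁻¹ = [[36, 19, -2], [7, 2, -1], [2, 3, 1]] · [[0, -1, 0], [-1/5, 9/5, 1/5], [3/5, -7/5, 2/5]] = [[-5, 1, 3], [-1, -2, 0], [0, 2, 1]].

0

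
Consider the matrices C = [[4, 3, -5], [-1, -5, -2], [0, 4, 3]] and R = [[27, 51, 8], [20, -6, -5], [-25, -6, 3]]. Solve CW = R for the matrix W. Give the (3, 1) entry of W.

Since C multiplies W on the left, W = C⁻¹R.
det C = 1; the adjugate gives C⁻¹ = [[-7, -29, -31], [3, 12, 13], [-4, -16, -17]].
W = C⁻¹R = [[-7, -29, -31], [3, 12, 13], [-4, -16, -17]] · [[27, 51, 8], [20, -6, -5], [-25, -6, 3]] = [[6, 3, -4], [-4, 3, 3], [-3, -6, -3]].

-3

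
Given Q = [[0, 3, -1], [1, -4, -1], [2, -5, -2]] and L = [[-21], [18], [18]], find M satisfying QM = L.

Q is on the left of M, so left-multiply by Q⁻¹: M = Q⁻¹L.
det Q = -3, so Q⁻¹ = [[-1, -11/3, 7/3], [0, -2/3, 1/3], [-1, -2, 1]].
M = Q⁻¹L = [[-1, -11/3, 7/3], [0, -2/3, 1/3], [-1, -2, 1]] · [[-21], [18], [18]] = [[-3], [-6], [3]].

M = [[-3], [-6], [3]]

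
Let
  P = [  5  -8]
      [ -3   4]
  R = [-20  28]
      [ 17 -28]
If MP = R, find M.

M = [[-1, 5], [4, 1]]

P is on the right of M, so right-multiply by P⁻¹: M = RP⁻¹.
P has determinant -4; P⁻¹ = [[-1, -2], [-3/4, -5/4]].
M = RP⁻¹ = [[-20, 28], [17, -28]] · [[-1, -2], [-3/4, -5/4]] = [[-1, 5], [4, 1]].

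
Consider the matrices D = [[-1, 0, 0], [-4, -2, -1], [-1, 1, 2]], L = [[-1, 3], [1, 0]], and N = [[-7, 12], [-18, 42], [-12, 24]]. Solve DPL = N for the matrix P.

P = [[-4, 3], [0, -5], [2, 2]]

Isolating P: multiply by D⁻¹ from the left and L⁻¹ from the right, so P = D⁻¹NL⁻¹.
det D = 3; the adjugate gives D⁻¹ = [[-1, 0, 0], [3, -2/3, -1/3], [-2, 1/3, 2/3]].
L has determinant -3; L⁻¹ = [[0, 1], [1/3, 1/3]].
D⁻¹N = [[7, -12], [-5, 0], [0, 6]].
P = (D⁻¹N)L⁻¹ = [[-4, 3], [0, -5], [2, 2]].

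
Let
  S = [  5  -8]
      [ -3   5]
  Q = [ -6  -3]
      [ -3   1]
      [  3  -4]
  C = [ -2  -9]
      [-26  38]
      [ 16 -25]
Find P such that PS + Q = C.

P = [[2, 2], [-4, 1], [2, -1]]

PS = C − Q = [[4, -6], [-23, 37], [13, -21]].
Right-multiplying both sides by S⁻¹ gives P = (C − Q)S⁻¹.
det S = 1; the adjugate gives S⁻¹ = [[5, 8], [3, 5]].
P = (C − Q)S⁻¹ = [[2, 2], [-4, 1], [2, -1]].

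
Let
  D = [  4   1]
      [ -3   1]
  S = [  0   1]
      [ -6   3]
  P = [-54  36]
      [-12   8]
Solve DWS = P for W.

Isolating W: multiply by D⁻¹ from the left and S⁻¹ from the right, so W = D⁻¹PS⁻¹.
det D = 7; the adjugate gives D⁻¹ = [[1/7, -1/7], [3/7, 4/7]].
det S = 6; the adjugate gives S⁻¹ = [[1/2, -1/6], [1, 0]].
D⁻¹P = [[-6, 4], [-30, 20]].
W = (D⁻¹P)S⁻¹ = [[1, 1], [5, 5]].

W = [[1, 1], [5, 5]]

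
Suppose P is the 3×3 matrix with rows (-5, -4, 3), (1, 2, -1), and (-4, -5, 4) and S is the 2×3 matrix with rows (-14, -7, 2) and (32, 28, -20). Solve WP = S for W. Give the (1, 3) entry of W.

Right-multiplying both sides by P⁻¹ gives W = SP⁻¹.
det P = -6, so P⁻¹ = [[-1/2, -1/6, 1/3], [0, 4/3, 1/3], [-1/2, 3/2, 1]].
W = SP⁻¹ = [[-14, -7, 2], [32, 28, -20]] · [[-1/2, -1/6, 1/3], [0, 4/3, 1/3], [-1/2, 3/2, 1]] = [[6, -4, -5], [-6, 2, 0]].

-5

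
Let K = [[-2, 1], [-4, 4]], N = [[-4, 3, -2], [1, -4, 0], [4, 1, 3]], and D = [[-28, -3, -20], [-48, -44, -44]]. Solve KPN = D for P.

Left-multiply by K⁻¹ and right-multiply by N⁻¹: P = K⁻¹DN⁻¹.
det K = -4, so K⁻¹ = [[-1, 1/4], [-1, 1/2]].
N has determinant 5; N⁻¹ = [[-12/5, -11/5, -8/5], [-3/5, -4/5, -2/5], [17/5, 16/5, 13/5]].
K⁻¹D = [[16, -8, 9], [4, -19, -2]].
P = (K⁻¹D)N⁻¹ = [[-3, 0, 1], [-5, 0, -4]].

P = [[-3, 0, 1], [-5, 0, -4]]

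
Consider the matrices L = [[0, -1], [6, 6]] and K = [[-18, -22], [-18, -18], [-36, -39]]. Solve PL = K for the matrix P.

P = [[4, -3], [0, -3], [3, -6]]

Since L sits to the right of P, P = KL⁻¹.
det L = 6; the adjugate gives L⁻¹ = [[1, 1/6], [-1, 0]].
P = KL⁻¹ = [[-18, -22], [-18, -18], [-36, -39]] · [[1, 1/6], [-1, 0]] = [[4, -3], [0, -3], [3, -6]].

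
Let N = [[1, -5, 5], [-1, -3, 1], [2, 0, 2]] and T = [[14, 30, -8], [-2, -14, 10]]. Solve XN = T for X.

Since N sits to the right of X, X = TN⁻¹.
N has determinant 4; N⁻¹ = [[-3/2, 5/2, 5/2], [1, -2, -3/2], [3/2, -5/2, -2]].
X = TN⁻¹ = [[14, 30, -8], [-2, -14, 10]] · [[-3/2, 5/2, 5/2], [1, -2, -3/2], [3/2, -5/2, -2]] = [[-3, -5, 6], [4, -2, -4]].

X = [[-3, -5, 6], [4, -2, -4]]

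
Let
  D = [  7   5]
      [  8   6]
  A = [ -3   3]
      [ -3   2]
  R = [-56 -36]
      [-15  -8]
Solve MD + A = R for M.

MD = R − A = [[-53, -39], [-12, -10]].
Since D sits to the right of M, M = (R − A)D⁻¹.
D has determinant 2; D⁻¹ = [[3, -5/2], [-4, 7/2]].
M = (R − A)D⁻¹ = [[-3, -4], [4, -5]].

M = [[-3, -4], [4, -5]]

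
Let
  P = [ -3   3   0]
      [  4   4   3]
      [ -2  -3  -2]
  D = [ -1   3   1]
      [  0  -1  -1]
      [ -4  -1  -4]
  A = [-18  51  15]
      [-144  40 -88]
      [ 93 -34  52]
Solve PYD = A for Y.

Y = [[-1, -2, 4], [5, -1, 4], [0, -4, 0]]

Y = P⁻¹AD⁻¹ (apply P⁻¹ on the left and D⁻¹ on the right).
P has determinant 3; P⁻¹ = [[1/3, 2, 3], [2/3, 2, 3], [-4/3, -5, -8]].
det D = 5, so D⁻¹ = [[3/5, 11/5, -2/5], [4/5, 8/5, -1/5], [-4/5, -13/5, 1/5]].
P⁻¹A = [[-15, -5, -15], [-21, 12, -10], [0, 4, 4]].
Y = (P⁻¹A)D⁻¹ = [[-1, -2, 4], [5, -1, 4], [0, -4, 0]].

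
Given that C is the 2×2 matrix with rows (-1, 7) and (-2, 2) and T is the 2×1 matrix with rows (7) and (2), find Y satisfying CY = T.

Left-multiplying both sides by C⁻¹ gives Y = C⁻¹T.
det C = 12; the adjugate gives C⁻¹ = [[1/6, -7/12], [1/6, -1/12]].
Y = C⁻¹T = [[1/6, -7/12], [1/6, -1/12]] · [[7], [2]] = [[0], [1]].

Y = [[0], [1]]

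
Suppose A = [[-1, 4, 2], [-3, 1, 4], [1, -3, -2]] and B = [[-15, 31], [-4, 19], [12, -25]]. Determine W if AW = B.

W = [[-5, 1], [-3, 6], [-4, 4]]

Left-multiplying both sides by A⁻¹ gives W = A⁻¹B.
det A = -2, so A⁻¹ = [[-5, -1, -7], [1, 0, 1], [-4, -1/2, -11/2]].
W = A⁻¹B = [[-5, -1, -7], [1, 0, 1], [-4, -1/2, -11/2]] · [[-15, 31], [-4, 19], [12, -25]] = [[-5, 1], [-3, 6], [-4, 4]].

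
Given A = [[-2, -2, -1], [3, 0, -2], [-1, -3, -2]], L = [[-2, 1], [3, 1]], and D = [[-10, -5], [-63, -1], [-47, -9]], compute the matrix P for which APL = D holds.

Left-multiply by A⁻¹ and right-multiply by L⁻¹: P = A⁻¹DL⁻¹.
det A = 5; the adjugate gives A⁻¹ = [[-6/5, -1/5, 4/5], [8/5, 3/5, -7/5], [-9/5, -4/5, 6/5]].
det L = -5, so L⁻¹ = [[-1/5, 1/5], [3/5, 2/5]].
A⁻¹D = [[-13, -1], [12, 4], [12, -1]].
P = (A⁻¹D)L⁻¹ = [[2, -3], [0, 4], [-3, 2]].

P = [[2, -3], [0, 4], [-3, 2]]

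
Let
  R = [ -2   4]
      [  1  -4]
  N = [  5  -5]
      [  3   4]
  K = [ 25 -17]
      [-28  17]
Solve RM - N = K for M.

RM = K + N = [[30, -22], [-25, 21]].
Left-multiplying both sides by R⁻¹ gives M = R⁻¹(K + N).
det R = 4; the adjugate gives R⁻¹ = [[-1, -1], [-1/4, -1/2]].
M = R⁻¹(K + N) = [[-5, 1], [5, -5]].

M = [[-5, 1], [5, -5]]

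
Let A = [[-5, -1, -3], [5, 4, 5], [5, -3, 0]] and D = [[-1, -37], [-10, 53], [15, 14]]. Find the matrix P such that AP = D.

Left-multiplying both sides by A⁻¹ gives P = A⁻¹D.
det A = 5, so A⁻¹ = [[3, 9/5, 7/5], [5, 3, 2], [-7, -4, -3]].
P = A⁻¹D = [[3, 9/5, 7/5], [5, 3, 2], [-7, -4, -3]] · [[-1, -37], [-10, 53], [15, 14]] = [[0, 4], [-5, 2], [2, 5]].

P = [[0, 4], [-5, 2], [2, 5]]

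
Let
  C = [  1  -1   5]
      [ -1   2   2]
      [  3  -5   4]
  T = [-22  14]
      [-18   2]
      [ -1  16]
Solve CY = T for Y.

Left-multiplying both sides by C⁻¹ gives Y = C⁻¹T.
C has determinant 3; C⁻¹ = [[6, -7, -4], [10/3, -11/3, -7/3], [-1/3, 2/3, 1/3]].
Y = C⁻¹T = [[6, -7, -4], [10/3, -11/3, -7/3], [-1/3, 2/3, 1/3]] · [[-22, 14], [-18, 2], [-1, 16]] = [[-2, 6], [-5, 2], [-5, 2]].

Y = [[-2, 6], [-5, 2], [-5, 2]]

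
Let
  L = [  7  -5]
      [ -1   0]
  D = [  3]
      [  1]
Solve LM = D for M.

Left-multiplying both sides by L⁻¹ gives M = L⁻¹D.
det L = -5; the adjugate gives L⁻¹ = [[0, -1], [-1/5, -7/5]].
M = L⁻¹D = [[0, -1], [-1/5, -7/5]] · [[3], [1]] = [[-1], [-2]].

M = [[-1], [-2]]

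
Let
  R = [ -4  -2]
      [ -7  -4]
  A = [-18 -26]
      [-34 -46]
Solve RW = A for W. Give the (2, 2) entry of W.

1

Left-multiplying both sides by R⁻¹ gives W = R⁻¹A.
det R = 2, so R⁻¹ = [[-2, 1], [7/2, -2]].
W = R⁻¹A = [[-2, 1], [7/2, -2]] · [[-18, -26], [-34, -46]] = [[2, 6], [5, 1]].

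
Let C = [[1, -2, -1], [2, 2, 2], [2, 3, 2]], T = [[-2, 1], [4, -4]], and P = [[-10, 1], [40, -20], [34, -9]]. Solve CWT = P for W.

W = C⁻¹PT⁻¹ (apply C⁻¹ on the left and T⁻¹ on the right).
det C = -4, so C⁻¹ = [[1/2, -1/4, 1/2], [0, -1, 1], [-1/2, 7/4, -3/2]].
det T = 4, so T⁻¹ = [[-1, -1/4], [-1, -1/2]].
C⁻¹P = [[2, 1], [-6, 11], [24, -22]].
W = (C⁻¹P)T⁻¹ = [[-3, -1], [-5, -4], [-2, 5]].

W = [[-3, -1], [-5, -4], [-2, 5]]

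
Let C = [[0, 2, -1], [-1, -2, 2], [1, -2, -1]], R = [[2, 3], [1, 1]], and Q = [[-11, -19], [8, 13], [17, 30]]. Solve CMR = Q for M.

M = [[1, -2], [-5, 3], [-2, 1]]

Isolating M: multiply by C⁻¹ from the left and R⁻¹ from the right, so M = C⁻¹QR⁻¹.
det C = -2; the adjugate gives C⁻¹ = [[-3, -2, -1], [-1/2, -1/2, -1/2], [-2, -1, -1]].
R has determinant -1; R⁻¹ = [[-1, 3], [1, -2]].
C⁻¹Q = [[0, 1], [-7, -12], [-3, -5]].
M = (C⁻¹Q)R⁻¹ = [[1, -2], [-5, 3], [-2, 1]].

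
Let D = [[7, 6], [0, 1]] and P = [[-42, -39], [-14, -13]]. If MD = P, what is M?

Since D sits to the right of M, M = PD⁻¹.
det D = 7; the adjugate gives D⁻¹ = [[1/7, -6/7], [0, 1]].
M = PD⁻¹ = [[-42, -39], [-14, -13]] · [[1/7, -6/7], [0, 1]] = [[-6, -3], [-2, -1]].

M = [[-6, -3], [-2, -1]]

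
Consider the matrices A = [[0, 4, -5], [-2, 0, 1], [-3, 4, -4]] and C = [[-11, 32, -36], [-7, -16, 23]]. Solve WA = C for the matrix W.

Right-multiplying both sides by A⁻¹ gives W = CA⁻¹.
det A = -4, so A⁻¹ = [[1, 1, -1], [11/4, 15/4, -5/2], [2, 3, -2]].
W = CA⁻¹ = [[-11, 32, -36], [-7, -16, 23]] · [[1, 1, -1], [11/4, 15/4, -5/2], [2, 3, -2]] = [[5, 1, 3], [-5, 2, 1]].

W = [[5, 1, 3], [-5, 2, 1]]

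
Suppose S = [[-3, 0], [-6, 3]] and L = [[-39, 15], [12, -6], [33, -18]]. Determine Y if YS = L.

Right-multiplying both sides by S⁻¹ gives Y = LS⁻¹.
S has determinant -9; S⁻¹ = [[-1/3, 0], [-2/3, 1/3]].
Y = LS⁻¹ = [[-39, 15], [12, -6], [33, -18]] · [[-1/3, 0], [-2/3, 1/3]] = [[3, 5], [0, -2], [1, -6]].

Y = [[3, 5], [0, -2], [1, -6]]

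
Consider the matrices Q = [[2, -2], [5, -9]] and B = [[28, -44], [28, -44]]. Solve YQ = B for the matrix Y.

Q is on the right of Y, so right-multiply by Q⁻¹: Y = BQ⁻¹.
det Q = -8; the adjugate gives Q⁻¹ = [[9/8, -1/4], [5/8, -1/4]].
Y = BQ⁻¹ = [[28, -44], [28, -44]] · [[9/8, -1/4], [5/8, -1/4]] = [[4, 4], [4, 4]].

Y = [[4, 4], [4, 4]]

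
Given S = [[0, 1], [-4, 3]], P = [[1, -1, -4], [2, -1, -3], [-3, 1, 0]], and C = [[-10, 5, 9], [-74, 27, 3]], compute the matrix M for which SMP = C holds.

Isolating M: multiply by S⁻¹ from the left and P⁻¹ from the right, so M = S⁻¹CP⁻¹.
det S = 4, so S⁻¹ = [[3/4, -1/4], [1, 0]].
P has determinant -2; P⁻¹ = [[-3/2, 2, 1/2], [-9/2, 6, 5/2], [1/2, -1, -1/2]].
S⁻¹C = [[11, -3, 6], [-10, 5, 9]].
M = (S⁻¹C)P⁻¹ = [[0, -2, -5], [-3, 1, 3]].

M = [[0, -2, -5], [-3, 1, 3]]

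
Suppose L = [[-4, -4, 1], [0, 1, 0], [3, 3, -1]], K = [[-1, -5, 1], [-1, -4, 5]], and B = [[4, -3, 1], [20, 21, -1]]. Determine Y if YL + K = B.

YL = B − K = [[5, 2, 0], [21, 25, -6]].
L is on the right of Y, so right-multiply by L⁻¹: Y = (B − K)L⁻¹.
det L = 1; the adjugate gives L⁻¹ = [[-1, -1, -1], [0, 1, 0], [-3, 0, -4]].
Y = (B − K)L⁻¹ = [[-5, -3, -5], [-3, 4, 3]].

Y = [[-5, -3, -5], [-3, 4, 3]]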